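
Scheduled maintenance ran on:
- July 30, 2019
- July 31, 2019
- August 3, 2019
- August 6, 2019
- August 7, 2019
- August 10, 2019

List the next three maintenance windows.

August 13, 2019; August 14, 2019; August 17, 2019

Every event lands on a Tuesday or Wednesday or Saturday (gaps cycle 1, 3, 3, 1, 3).
So the schedule is: every Tuesday, Wednesday and Saturday.
Next Tuesday: August 13, 2019.
Next Wednesday: August 14, 2019.
The following Saturday is August 17, 2019.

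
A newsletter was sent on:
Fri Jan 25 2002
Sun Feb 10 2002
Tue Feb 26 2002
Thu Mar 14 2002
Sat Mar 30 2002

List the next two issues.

Gaps between consecutive events: 16, 16, 16, 16 days — a constant 16-day interval.
Sat Mar 30 2002 + 16 days = Mon Apr 15 2002.
Mon Apr 15 2002 + 16 days = Wed May 1 2002.

Mon Apr 15 2002, Wed May 1 2002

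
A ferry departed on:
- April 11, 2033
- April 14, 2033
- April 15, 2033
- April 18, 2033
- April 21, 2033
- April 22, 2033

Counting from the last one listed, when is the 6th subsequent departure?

The gap pattern 3, 1, 3, 3, 1 repeats every 3 events.
These are the Mondays, Thursdays and Fridays of each week.
Next Monday: April 25, 2033.
Next Thursday: April 28, 2033.
The following Friday is April 29, 2033.
Next Monday: May 2, 2033.
Next Thursday: May 5, 2033.
Next Friday: May 6, 2033.

May 6, 2033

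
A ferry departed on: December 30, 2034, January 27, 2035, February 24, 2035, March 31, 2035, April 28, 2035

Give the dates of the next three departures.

All Saturdays; the gaps (28, 28, 35, 28) vary with month length.
This is the last Saturday of each month.
May 2035 ends with Saturday May 26, 2035.
Last Saturday of June 2035: June 30, 2035.
Last Saturday of July 2035: July 28, 2035.

May 26, 2035; June 30, 2035; July 28, 2035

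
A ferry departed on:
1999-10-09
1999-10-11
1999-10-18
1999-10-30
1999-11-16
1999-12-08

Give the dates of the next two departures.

Gaps: 2, 7, 12, 17, 22 days — each gap is 5 larger than the previous one.
Next gap: 27 days. 1999-12-08 + 27 days = 2000-01-04.
Next gap: 32 days. 2000-01-04 + 32 days = 2000-02-05.

2000-01-04, 2000-02-05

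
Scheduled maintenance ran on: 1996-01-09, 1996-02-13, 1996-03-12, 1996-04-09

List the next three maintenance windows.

These are Tuesdays at 28- or 35-day spacing (35, 28, 28).
The pattern: 2nd Tuesday of the month.
2nd Tuesday of May 1996: 1996-05-14.
June 1996 — 2nd Tuesday is 1996-06-11.
July 1996 — 2nd Tuesday is 1996-07-09.

1996-05-14, 1996-06-11, 1996-07-09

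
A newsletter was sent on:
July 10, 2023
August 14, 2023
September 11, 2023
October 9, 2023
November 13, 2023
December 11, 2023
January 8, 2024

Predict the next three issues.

February 12, 2024; March 11, 2024; April 8, 2024

These are Mondays at 28- or 35-day spacing (35, 28, 28, 35, 28, 28).
The pattern: 2nd Monday of the month.
2nd Monday of February 2024: February 12, 2024.
2nd Monday of March 2024: March 11, 2024.
April 2024 — 2nd Monday is April 8, 2024.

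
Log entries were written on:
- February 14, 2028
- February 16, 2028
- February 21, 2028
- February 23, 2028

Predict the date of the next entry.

February 28, 2028

Gaps: 2, 5, 2 days — not constant, but cyclic with period 2.
The events fall on every Monday and Wednesday.
Next Monday: February 28, 2028.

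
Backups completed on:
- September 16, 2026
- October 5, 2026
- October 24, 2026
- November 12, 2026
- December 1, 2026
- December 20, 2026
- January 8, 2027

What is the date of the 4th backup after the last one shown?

March 25, 2027

Gaps between consecutive events: 19, 19, 19, 19, 19, 19 days — a constant 19-day interval.
January 8, 2027 + 19 days = January 27, 2027.
January 27, 2027 + 19 days = February 15, 2027.
February 15, 2027 + 19 days = March 6, 2027.
March 6, 2027 + 19 days = March 25, 2027.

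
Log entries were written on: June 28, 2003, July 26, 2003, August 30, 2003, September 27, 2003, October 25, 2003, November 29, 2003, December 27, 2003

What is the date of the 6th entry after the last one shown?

All Saturdays; the gaps (28, 35, 28, 28, 35, 28) vary with month length.
This is the last Saturday of each month.
January 2004 ends with Saturday January 31, 2004.
February 2004 ends with Saturday February 28, 2004.
Last Saturday of March 2004: March 27, 2004.
Last Saturday of April 2004: April 24, 2004.
May 2004 ends with Saturday May 29, 2004.
Last Saturday of June 2004: June 26, 2004.

June 26, 2004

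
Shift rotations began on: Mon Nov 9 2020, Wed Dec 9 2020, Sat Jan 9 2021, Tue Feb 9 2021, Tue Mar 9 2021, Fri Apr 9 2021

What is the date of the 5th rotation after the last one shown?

Thu Sep 9 2021

Each date is the 9th; the gaps (30, 31, 31, 28, 31) track the month lengths.
The rule is the 9th of each month.
May 2021: Sun May 9 2021.
June 2021: Wed Jun 9 2021.
Next: July 2021 → Fri Jul 9 2021.
August 2021: Mon Aug 9 2021.
September 2021: Thu Sep 9 2021.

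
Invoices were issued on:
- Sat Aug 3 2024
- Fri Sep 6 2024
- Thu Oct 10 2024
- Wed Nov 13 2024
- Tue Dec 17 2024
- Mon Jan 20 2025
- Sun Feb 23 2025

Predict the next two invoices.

Sat Mar 29 2025, Fri May 2 2025

Gaps between consecutive events: 34, 34, 34, 34, 34, 34 days — a constant 34-day interval.
Sun Feb 23 2025 + 34 days = Sat Mar 29 2025.
Sat Mar 29 2025 + 34 days = Fri May 2 2025.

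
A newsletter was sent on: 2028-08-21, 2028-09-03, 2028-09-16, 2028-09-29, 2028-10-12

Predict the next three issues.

Gaps between consecutive events: 13, 13, 13, 13 days — a constant 13-day interval.
2028-10-12 + 13 days = 2028-10-25.
2028-10-25 + 13 days = 2028-11-07.
2028-11-07 + 13 days = 2028-11-20.

2028-10-25, 2028-11-07, 2028-11-20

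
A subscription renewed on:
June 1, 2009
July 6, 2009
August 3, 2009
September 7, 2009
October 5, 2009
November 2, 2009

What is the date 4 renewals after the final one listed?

March 1, 2010

Gaps: 35, 28, 35, 28, 28 days — a mix of 28 and 35. Every date is a Monday.
Each is the 1st Monday of its month.
December 2009 — 1st Monday is December 7, 2009.
1st Monday of January 2010: January 4, 2010.
1st Monday of February 2010: February 1, 2010.
March 2010 — 1st Monday is March 1, 2010.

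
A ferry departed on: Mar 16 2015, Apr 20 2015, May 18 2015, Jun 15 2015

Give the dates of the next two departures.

Gaps: 35, 28, 28 days — a mix of 28 and 35. Every date is a Monday.
Each is the 3rd Monday of its month.
3rd Monday of July 2015: Jul 20 2015.
3rd Monday of August 2015: Aug 17 2015.

Jul 20 2015, Aug 17 2015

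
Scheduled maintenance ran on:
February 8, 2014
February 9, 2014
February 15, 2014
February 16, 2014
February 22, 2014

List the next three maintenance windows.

The gap pattern 1, 6, 1, 6 repeats every 2 events.
These are the Saturdays and Sundays of each week.
Next Sunday: February 23, 2014.
The following Saturday is March 1, 2014.
Next Sunday: March 2, 2014.

February 23, 2014; March 1, 2014; March 2, 2014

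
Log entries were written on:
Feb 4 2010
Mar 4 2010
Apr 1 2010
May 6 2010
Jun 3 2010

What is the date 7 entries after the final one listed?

These are Thursdays at 28- or 35-day spacing (28, 28, 35, 28).
The pattern: 1st Thursday of the month.
1st Thursday of July 2010: Jul 1 2010.
1st Thursday of August 2010: Aug 5 2010.
September 2010 — 1st Thursday is Sep 2 2010.
1st Thursday of October 2010: Oct 7 2010.
November 2010 — 1st Thursday is Nov 4 2010.
December 2010 — 1st Thursday is Dec 2 2010.
January 2011 — 1st Thursday is Jan 6 2011.

Jan 6 2011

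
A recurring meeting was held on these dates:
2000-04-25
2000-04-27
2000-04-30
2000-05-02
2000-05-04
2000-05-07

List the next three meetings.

The gap pattern 2, 3, 2, 2, 3 repeats every 3 events.
These are the Tuesdays, Thursdays and Sundays of each week.
Next Tuesday: 2000-05-09.
Next Thursday: 2000-05-11.
Next Sunday: 2000-05-14.

2000-05-09, 2000-05-11, 2000-05-14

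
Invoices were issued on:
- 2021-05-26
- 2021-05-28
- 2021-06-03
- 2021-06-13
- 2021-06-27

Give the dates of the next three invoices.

Intervals are 2, 6, 10, 14 days — an arithmetic progression with common difference 4.
Next gap: 18 days. 2021-06-27 + 18 days = 2021-07-15.
Next gap: 22 days. 2021-07-15 + 22 days = 2021-08-06.
Next gap: 26 days. 2021-08-06 + 26 days = 2021-09-01.

2021-07-15, 2021-08-06, 2021-09-01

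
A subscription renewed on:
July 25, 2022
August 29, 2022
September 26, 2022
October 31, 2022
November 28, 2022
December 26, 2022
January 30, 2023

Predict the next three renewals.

February 27, 2023; March 27, 2023; April 24, 2023

All Mondays; the gaps (35, 28, 35, 28, 28, 35) vary with month length.
This is the last Monday of each month.
Last Monday of February 2023: February 27, 2023.
Last Monday of March 2023: March 27, 2023.
Last Monday of April 2023: April 24, 2023.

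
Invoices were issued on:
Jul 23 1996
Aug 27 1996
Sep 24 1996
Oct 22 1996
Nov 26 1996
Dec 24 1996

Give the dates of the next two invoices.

Jan 28 1997, Feb 25 1997

All dates are Tuesdays, 35, 28, 28, 35, 28 days apart.
Specifically, the 4th Tuesday of each month.
4th Tuesday of January 1997: Jan 28 1997.
February 1997 — 4th Tuesday is Feb 25 1997.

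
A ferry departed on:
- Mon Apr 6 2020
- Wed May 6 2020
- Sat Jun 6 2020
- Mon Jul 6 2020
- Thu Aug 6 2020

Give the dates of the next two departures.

Sun Sep 6 2020, Tue Oct 6 2020

Each date is the 6th; the gaps (30, 31, 30, 31) track the month lengths.
The rule is the 6th of each month.
September 2020: Sun Sep 6 2020.
Next: October 2020 → Tue Oct 6 2020.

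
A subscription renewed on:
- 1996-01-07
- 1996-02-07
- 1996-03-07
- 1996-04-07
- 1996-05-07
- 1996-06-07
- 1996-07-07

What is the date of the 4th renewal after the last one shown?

Gaps: 31, 29, 31, 30, 31, 30 days — not constant. Every event is on the 7th of the month.
Pattern: the 7th of each month.
August 1996: 1996-08-07.
Next: September 1996 → 1996-09-07.
October 1996: 1996-10-07.
Next: November 1996 → 1996-11-07.

1996-11-07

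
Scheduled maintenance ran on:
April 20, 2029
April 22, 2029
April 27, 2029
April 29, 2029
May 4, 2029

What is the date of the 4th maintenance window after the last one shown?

May 18, 2029

Every event lands on a Friday or Sunday (gaps cycle 2, 5, 2, 5).
So the schedule is: every Friday and Sunday.
Next Sunday: May 6, 2029.
Next Friday: May 11, 2029.
The following Sunday is May 13, 2029.
Next Friday: May 18, 2029.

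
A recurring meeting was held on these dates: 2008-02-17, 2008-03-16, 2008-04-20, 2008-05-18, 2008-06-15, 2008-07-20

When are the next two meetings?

All dates are Sundays, 28, 35, 28, 28, 35 days apart.
Specifically, the 3rd Sunday of each month.
3rd Sunday of August 2008: 2008-08-17.
3rd Sunday of September 2008: 2008-09-21.

2008-08-17, 2008-09-21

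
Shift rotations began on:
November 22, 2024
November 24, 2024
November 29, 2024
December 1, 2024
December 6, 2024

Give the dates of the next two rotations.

The gap pattern 2, 5, 2, 5 repeats every 2 events.
These are the Fridays and Sundays of each week.
The following Sunday is December 8, 2024.
The following Friday is December 13, 2024.

December 8, 2024; December 13, 2024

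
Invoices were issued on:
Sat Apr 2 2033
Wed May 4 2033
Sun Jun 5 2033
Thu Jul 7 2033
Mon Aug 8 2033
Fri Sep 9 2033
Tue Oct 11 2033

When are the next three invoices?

Sat Nov 12 2033, Wed Dec 14 2033, Sun Jan 15 2034

Gaps between consecutive events: 32, 32, 32, 32, 32, 32 days — a constant 32-day interval.
Tue Oct 11 2033 + 32 days = Sat Nov 12 2033.
Sat Nov 12 2033 + 32 days = Wed Dec 14 2033.
Wed Dec 14 2033 + 32 days = Sun Jan 15 2034.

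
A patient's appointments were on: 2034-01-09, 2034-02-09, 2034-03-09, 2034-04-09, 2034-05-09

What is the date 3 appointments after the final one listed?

2034-08-09

Each date is the 9th; the gaps (31, 28, 31, 30) track the month lengths.
The rule is the 9th of each month.
Next: June 2034 → 2034-06-09.
July 2034: 2034-07-09.
Next: August 2034 → 2034-08-09.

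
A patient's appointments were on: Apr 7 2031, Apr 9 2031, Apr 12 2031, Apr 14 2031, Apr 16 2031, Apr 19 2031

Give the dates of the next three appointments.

Gaps: 2, 3, 2, 2, 3 days — not constant, but cyclic with period 3.
The events fall on every Monday, Wednesday and Saturday.
The following Monday is Apr 21 2031.
The following Wednesday is Apr 23 2031.
The following Saturday is Apr 26 2031.

Apr 21 2031, Apr 23 2031, Apr 26 2031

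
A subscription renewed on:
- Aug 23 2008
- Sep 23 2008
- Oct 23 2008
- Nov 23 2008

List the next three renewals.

Dec 23 2008, Jan 23 2009, Feb 23 2009

The day-of-month is always 23 (31, 30, 31 days between events).
So this recurs on the 23rd of each month.
Next: December 2008 → Dec 23 2008.
January 2009: Jan 23 2009.
Next: February 2009 → Feb 23 2009.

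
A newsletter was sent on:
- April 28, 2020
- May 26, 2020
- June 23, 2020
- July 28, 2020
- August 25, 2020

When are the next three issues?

September 22, 2020; October 27, 2020; November 24, 2020

These are Tuesdays at 28- or 35-day spacing (28, 28, 35, 28).
The pattern: 4th Tuesday of the month.
4th Tuesday of September 2020: September 22, 2020.
4th Tuesday of October 2020: October 27, 2020.
4th Tuesday of November 2020: November 24, 2020.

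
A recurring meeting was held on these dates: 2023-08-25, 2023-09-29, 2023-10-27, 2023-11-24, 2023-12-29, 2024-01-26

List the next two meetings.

All Fridays; the gaps (35, 28, 28, 35, 28) vary with month length.
This is the last Friday of each month.
Last Friday of February 2024: 2024-02-23.
Last Friday of March 2024: 2024-03-29.

2024-02-23, 2024-03-29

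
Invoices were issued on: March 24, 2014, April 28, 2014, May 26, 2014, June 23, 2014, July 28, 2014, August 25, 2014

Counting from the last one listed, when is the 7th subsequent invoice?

March 23, 2015

These are Mondays at 28- or 35-day spacing (35, 28, 28, 35, 28).
The pattern: 4th Monday of the month.
4th Monday of September 2014: September 22, 2014.
4th Monday of October 2014: October 27, 2014.
4th Monday of November 2014: November 24, 2014.
4th Monday of December 2014: December 22, 2014.
4th Monday of January 2015: January 26, 2015.
February 2015 — 4th Monday is February 23, 2015.
March 2015 — 4th Monday is March 23, 2015.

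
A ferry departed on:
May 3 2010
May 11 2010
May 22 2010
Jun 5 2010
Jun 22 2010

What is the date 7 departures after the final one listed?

Gaps: 8, 11, 14, 17 days — each gap is 3 larger than the previous one.
Next gap: 20 days. Jun 22 2010 + 20 days = Jul 12 2010.
Next gap: 23 days. Jul 12 2010 + 23 days = Aug 4 2010.
Next gap: 26 days. Aug 4 2010 + 26 days = Aug 30 2010.
Next gap: 29 days. Aug 30 2010 + 29 days = Sep 28 2010.
Next gap: 32 days. Sep 28 2010 + 32 days = Oct 30 2010.
Next gap: 35 days. Oct 30 2010 + 35 days = Dec 4 2010.
Next gap: 38 days. Dec 4 2010 + 38 days = Jan 11 2011.

Jan 11 2011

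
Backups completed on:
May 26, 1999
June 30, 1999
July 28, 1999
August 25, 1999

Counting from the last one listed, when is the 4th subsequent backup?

December 29, 1999

All Wednesdays; the gaps (35, 28, 28) vary with month length.
This is the last Wednesday of each month.
September 1999 ends with Wednesday September 29, 1999.
October 1999 ends with Wednesday October 27, 1999.
November 1999 ends with Wednesday November 24, 1999.
December 1999 ends with Wednesday December 29, 1999.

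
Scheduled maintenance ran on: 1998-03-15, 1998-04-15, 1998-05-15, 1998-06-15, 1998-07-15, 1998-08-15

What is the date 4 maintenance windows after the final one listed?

Gaps: 31, 30, 31, 30, 31 days — not constant. Every event is on the 15th of the month.
Pattern: the 15th of each month.
Next: September 1998 → 1998-09-15.
Next: October 1998 → 1998-10-15.
November 1998: 1998-11-15.
December 1998: 1998-12-15.

1998-12-15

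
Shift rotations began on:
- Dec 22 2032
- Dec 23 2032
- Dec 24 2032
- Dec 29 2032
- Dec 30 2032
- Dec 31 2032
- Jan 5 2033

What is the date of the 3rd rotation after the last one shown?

Jan 12 2033

Gaps: 1, 1, 5, 1, 1, 5 days — not constant, but cyclic with period 3.
The events fall on every Wednesday, Thursday and Friday.
Next Thursday: Jan 6 2033.
The following Friday is Jan 7 2033.
Next Wednesday: Jan 12 2033.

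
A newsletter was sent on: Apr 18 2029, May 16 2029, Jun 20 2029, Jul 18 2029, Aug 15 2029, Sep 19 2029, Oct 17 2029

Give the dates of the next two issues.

Nov 21 2029, Dec 19 2029

These are Wednesdays at 28- or 35-day spacing (28, 35, 28, 28, 35, 28).
The pattern: 3rd Wednesday of the month.
3rd Wednesday of November 2029: Nov 21 2029.
December 2029 — 3rd Wednesday is Dec 19 2029.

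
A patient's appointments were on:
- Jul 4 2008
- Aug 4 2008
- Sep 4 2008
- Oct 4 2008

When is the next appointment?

The day-of-month is always 4 (31, 31, 30 days between events).
So this recurs on the 4th of each month.
November 2008: Nov 4 2008.

Nov 4 2008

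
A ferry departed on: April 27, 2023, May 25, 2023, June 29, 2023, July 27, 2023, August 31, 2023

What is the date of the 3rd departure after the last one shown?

November 30, 2023

Every date is a Thursday; gaps 28, 35, 28, 35 days.
Each is the last Thursday of its month (at least one falls on the 29th or later, ruling out '4th Thursday').
Last Thursday of September 2023: September 28, 2023.
October 2023 ends with Thursday October 26, 2023.
Last Thursday of November 2023: November 30, 2023.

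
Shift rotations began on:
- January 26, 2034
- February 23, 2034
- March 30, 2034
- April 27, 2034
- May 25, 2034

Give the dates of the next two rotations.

Every date is a Thursday; gaps 28, 35, 28, 28 days.
Each is the last Thursday of its month (at least one falls on the 29th or later, ruling out '4th Thursday').
June 2034 ends with Thursday June 29, 2034.
Last Thursday of July 2034: July 27, 2034.

June 29, 2034; July 27, 2034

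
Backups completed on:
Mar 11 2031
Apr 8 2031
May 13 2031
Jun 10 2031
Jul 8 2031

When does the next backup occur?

These are Tuesdays at 28- or 35-day spacing (28, 35, 28, 28).
The pattern: 2nd Tuesday of the month.
2nd Tuesday of August 2031: Aug 12 2031.

Aug 12 2031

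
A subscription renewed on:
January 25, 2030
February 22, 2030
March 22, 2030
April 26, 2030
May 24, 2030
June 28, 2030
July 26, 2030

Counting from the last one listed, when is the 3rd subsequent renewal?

October 25, 2030

All dates are Fridays, 28, 28, 35, 28, 35, 28 days apart.
Specifically, the 4th Friday of each month.
4th Friday of August 2030: August 23, 2030.
4th Friday of September 2030: September 27, 2030.
October 2030 — 4th Friday is October 25, 2030.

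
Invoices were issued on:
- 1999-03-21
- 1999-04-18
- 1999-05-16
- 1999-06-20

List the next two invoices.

Gaps: 28, 28, 35 days — a mix of 28 and 35. Every date is a Sunday.
Each is the 3rd Sunday of its month.
July 1999 — 3rd Sunday is 1999-07-18.
3rd Sunday of August 1999: 1999-08-15.

1999-07-18, 1999-08-15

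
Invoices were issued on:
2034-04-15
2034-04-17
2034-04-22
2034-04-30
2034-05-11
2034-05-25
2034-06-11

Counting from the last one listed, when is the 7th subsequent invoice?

2034-12-31

Gaps: 2, 5, 8, 11, 14, 17 days — each gap is 3 larger than the previous one.
Next gap: 20 days. 2034-06-11 + 20 days = 2034-07-01.
Next gap: 23 days. 2034-07-01 + 23 days = 2034-07-24.
Next gap: 26 days. 2034-07-24 + 26 days = 2034-08-19.
Next gap: 29 days. 2034-08-19 + 29 days = 2034-09-17.
Next gap: 32 days. 2034-09-17 + 32 days = 2034-10-19.
Next gap: 35 days. 2034-10-19 + 35 days = 2034-11-23.
Next gap: 38 days. 2034-11-23 + 38 days = 2034-12-31.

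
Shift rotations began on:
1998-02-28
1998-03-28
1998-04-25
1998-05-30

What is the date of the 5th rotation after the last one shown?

All Saturdays; the gaps (28, 28, 35) vary with month length.
This is the last Saturday of each month.
Last Saturday of June 1998: 1998-06-27.
Last Saturday of July 1998: 1998-07-25.
Last Saturday of August 1998: 1998-08-29.
Last Saturday of September 1998: 1998-09-26.
Last Saturday of October 1998: 1998-10-31.

1998-10-31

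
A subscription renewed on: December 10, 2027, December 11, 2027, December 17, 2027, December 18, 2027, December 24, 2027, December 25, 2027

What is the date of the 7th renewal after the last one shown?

Every event lands on a Friday or Saturday (gaps cycle 1, 6, 1, 6, 1).
So the schedule is: every Friday and Saturday.
Next Friday: December 31, 2027.
The following Saturday is January 1, 2028.
The following Friday is January 7, 2028.
The following Saturday is January 8, 2028.
Next Friday: January 14, 2028.
The following Saturday is January 15, 2028.
The following Friday is January 21, 2028.

January 21, 2028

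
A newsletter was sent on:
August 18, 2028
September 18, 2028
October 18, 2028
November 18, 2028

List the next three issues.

December 18, 2028; January 18, 2029; February 18, 2029

Gaps: 31, 30, 31 days — not constant. Every event is on the 18th of the month.
Pattern: the 18th of each month.
Next: December 2028 → December 18, 2028.
January 2029: January 18, 2029.
Next: February 2029 → February 18, 2029.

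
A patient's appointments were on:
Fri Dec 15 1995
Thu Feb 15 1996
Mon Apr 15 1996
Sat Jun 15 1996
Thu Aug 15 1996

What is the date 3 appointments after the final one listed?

Each date is the 15th; the gaps (62, 60, 61, 61) track the month lengths.
The rule is the 15th of every 2 months.
October 1996: Tue Oct 15 1996.
December 1996: Sun Dec 15 1996.
Next: February 1997 → Sat Feb 15 1997.

Sat Feb 15 1997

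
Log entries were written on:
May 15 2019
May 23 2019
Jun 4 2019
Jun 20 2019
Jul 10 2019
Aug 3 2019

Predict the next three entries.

Aug 31 2019, Oct 2 2019, Nov 7 2019

The spacing grows by 4 each time: 8, 12, 16, 20, 24 days.
Next gap: 28 days. Aug 3 2019 + 28 days = Aug 31 2019.
Next gap: 32 days. Aug 31 2019 + 32 days = Oct 2 2019.
Next gap: 36 days. Oct 2 2019 + 36 days = Nov 7 2019.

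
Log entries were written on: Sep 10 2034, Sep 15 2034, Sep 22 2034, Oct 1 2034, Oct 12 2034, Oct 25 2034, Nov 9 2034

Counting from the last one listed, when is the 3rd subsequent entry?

Jan 5 2035

The spacing grows by 2 each time: 5, 7, 9, 11, 13, 15 days.
Next gap: 17 days. Nov 9 2034 + 17 days = Nov 26 2034.
Next gap: 19 days. Nov 26 2034 + 19 days = Dec 15 2034.
Next gap: 21 days. Dec 15 2034 + 21 days = Jan 5 2035.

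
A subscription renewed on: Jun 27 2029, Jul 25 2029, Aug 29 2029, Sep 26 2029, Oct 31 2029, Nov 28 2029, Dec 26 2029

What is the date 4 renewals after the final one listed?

These are Wednesdays with 28, 35, 28, 35, 28, 28-day gaps.
Each is the final Wednesday of its month — Aug 29 2029 is past the 28th, so '4th Wednesday' doesn't fit.
January 2030 ends with Wednesday Jan 30 2030.
February 2030 ends with Wednesday Feb 27 2030.
March 2030 ends with Wednesday Mar 27 2030.
April 2030 ends with Wednesday Apr 24 2030.

Apr 24 2030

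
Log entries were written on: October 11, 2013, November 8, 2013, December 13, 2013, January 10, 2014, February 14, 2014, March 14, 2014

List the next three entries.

April 11, 2014; May 9, 2014; June 13, 2014

All dates are Fridays, 28, 35, 28, 35, 28 days apart.
Specifically, the 2nd Friday of each month.
April 2014 — 2nd Friday is April 11, 2014.
2nd Friday of May 2014: May 9, 2014.
2nd Friday of June 2014: June 13, 2014.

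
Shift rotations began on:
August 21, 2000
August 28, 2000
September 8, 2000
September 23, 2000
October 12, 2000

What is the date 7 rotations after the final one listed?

Intervals are 7, 11, 15, 19 days — an arithmetic progression with common difference 4.
Next gap: 23 days. October 12, 2000 + 23 days = November 4, 2000.
Next gap: 27 days. November 4, 2000 + 27 days = December 1, 2000.
Next gap: 31 days. December 1, 2000 + 31 days = January 1, 2001.
Next gap: 35 days. January 1, 2001 + 35 days = February 5, 2001.
Next gap: 39 days. February 5, 2001 + 39 days = March 16, 2001.
Next gap: 43 days. March 16, 2001 + 43 days = April 28, 2001.
Next gap: 47 days. April 28, 2001 + 47 days = June 14, 2001.

June 14, 2001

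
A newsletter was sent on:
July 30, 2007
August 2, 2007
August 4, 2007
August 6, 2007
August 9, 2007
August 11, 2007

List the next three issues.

The gap pattern 3, 2, 2, 3, 2 repeats every 3 events.
These are the Mondays, Thursdays and Saturdays of each week.
The following Monday is August 13, 2007.
Next Thursday: August 16, 2007.
Next Saturday: August 18, 2007.

August 13, 2007; August 16, 2007; August 18, 2007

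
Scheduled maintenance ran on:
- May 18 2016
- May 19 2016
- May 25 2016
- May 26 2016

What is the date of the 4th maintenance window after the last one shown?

Gaps: 1, 6, 1 days — not constant, but cyclic with period 2.
The events fall on every Wednesday and Thursday.
The following Wednesday is Jun 1 2016.
The following Thursday is Jun 2 2016.
Next Wednesday: Jun 8 2016.
Next Thursday: Jun 9 2016.

Jun 9 2016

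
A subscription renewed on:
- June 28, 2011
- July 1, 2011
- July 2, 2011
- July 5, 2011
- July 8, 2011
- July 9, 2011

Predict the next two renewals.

July 12, 2011; July 15, 2011

Gaps: 3, 1, 3, 3, 1 days — not constant, but cyclic with period 3.
The events fall on every Tuesday, Friday and Saturday.
Next Tuesday: July 12, 2011.
Next Friday: July 15, 2011.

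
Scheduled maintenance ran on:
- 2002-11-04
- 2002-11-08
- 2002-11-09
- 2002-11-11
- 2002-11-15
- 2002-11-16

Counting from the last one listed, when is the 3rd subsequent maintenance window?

2002-11-23

Gaps: 4, 1, 2, 4, 1 days — not constant, but cyclic with period 3.
The events fall on every Monday, Friday and Saturday.
The following Monday is 2002-11-18.
The following Friday is 2002-11-22.
The following Saturday is 2002-11-23.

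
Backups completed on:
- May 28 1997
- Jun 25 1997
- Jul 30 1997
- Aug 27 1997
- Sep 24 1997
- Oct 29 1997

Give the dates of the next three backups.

Nov 26 1997, Dec 31 1997, Jan 28 1998

These are Wednesdays with 28, 35, 28, 28, 35-day gaps.
Each is the final Wednesday of its month — Jul 30 1997 is past the 28th, so '4th Wednesday' doesn't fit.
November 1997 ends with Wednesday Nov 26 1997.
December 1997 ends with Wednesday Dec 31 1997.
January 1998 ends with Wednesday Jan 28 1998.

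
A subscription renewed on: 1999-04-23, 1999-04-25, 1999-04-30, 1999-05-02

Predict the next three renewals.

1999-05-07, 1999-05-09, 1999-05-14

Gaps: 2, 5, 2 days — not constant, but cyclic with period 2.
The events fall on every Friday and Sunday.
Next Friday: 1999-05-07.
The following Sunday is 1999-05-09.
Next Friday: 1999-05-14.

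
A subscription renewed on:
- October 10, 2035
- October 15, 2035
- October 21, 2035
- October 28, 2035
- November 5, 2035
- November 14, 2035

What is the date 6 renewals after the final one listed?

January 28, 2036

Gaps: 5, 6, 7, 8, 9 days — each gap is 1 larger than the previous one.
Next gap: 10 days. November 14, 2035 + 10 days = November 24, 2035.
Next gap: 11 days. November 24, 2035 + 11 days = December 5, 2035.
Next gap: 12 days. December 5, 2035 + 12 days = December 17, 2035.
Next gap: 13 days. December 17, 2035 + 13 days = December 30, 2035.
Next gap: 14 days. December 30, 2035 + 14 days = January 13, 2036.
Next gap: 15 days. January 13, 2036 + 15 days = January 28, 2036.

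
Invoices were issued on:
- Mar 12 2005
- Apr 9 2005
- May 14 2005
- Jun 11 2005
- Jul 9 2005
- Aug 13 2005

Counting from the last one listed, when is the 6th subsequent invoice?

These are Saturdays at 28- or 35-day spacing (28, 35, 28, 28, 35).
The pattern: 2nd Saturday of the month.
2nd Saturday of September 2005: Sep 10 2005.
2nd Saturday of October 2005: Oct 8 2005.
2nd Saturday of November 2005: Nov 12 2005.
December 2005 — 2nd Saturday is Dec 10 2005.
2nd Saturday of January 2006: Jan 14 2006.
February 2006 — 2nd Saturday is Feb 11 2006.

Feb 11 2006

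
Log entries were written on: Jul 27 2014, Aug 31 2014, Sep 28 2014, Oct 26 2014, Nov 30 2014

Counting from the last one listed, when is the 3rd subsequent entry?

All Sundays; the gaps (35, 28, 28, 35) vary with month length.
This is the last Sunday of each month.
December 2014 ends with Sunday Dec 28 2014.
January 2015 ends with Sunday Jan 25 2015.
Last Sunday of February 2015: Feb 22 2015.

Feb 22 2015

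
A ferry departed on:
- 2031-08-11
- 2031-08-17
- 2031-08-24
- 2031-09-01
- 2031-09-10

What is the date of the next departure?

2031-09-20

Intervals are 6, 7, 8, 9 days — an arithmetic progression with common difference 1.
Next gap: 10 days. 2031-09-10 + 10 days = 2031-09-20.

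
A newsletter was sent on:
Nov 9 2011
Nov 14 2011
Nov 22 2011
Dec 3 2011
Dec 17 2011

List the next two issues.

Jan 3 2012, Jan 23 2012

Intervals are 5, 8, 11, 14 days — an arithmetic progression with common difference 3.
Next gap: 17 days. Dec 17 2011 + 17 days = Jan 3 2012.
Next gap: 20 days. Jan 3 2012 + 20 days = Jan 23 2012.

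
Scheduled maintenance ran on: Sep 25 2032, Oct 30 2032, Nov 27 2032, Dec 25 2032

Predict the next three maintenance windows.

Jan 29 2033, Feb 26 2033, Mar 26 2033

All Saturdays; the gaps (35, 28, 28) vary with month length.
This is the last Saturday of each month.
January 2033 ends with Saturday Jan 29 2033.
February 2033 ends with Saturday Feb 26 2033.
Last Saturday of March 2033: Mar 26 2033.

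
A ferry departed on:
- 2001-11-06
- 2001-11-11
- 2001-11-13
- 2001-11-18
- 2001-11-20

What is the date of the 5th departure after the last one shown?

2001-12-09

Every event lands on a Tuesday or Sunday (gaps cycle 5, 2, 5, 2).
So the schedule is: every Tuesday and Sunday.
The following Sunday is 2001-11-25.
Next Tuesday: 2001-11-27.
The following Sunday is 2001-12-02.
The following Tuesday is 2001-12-04.
The following Sunday is 2001-12-09.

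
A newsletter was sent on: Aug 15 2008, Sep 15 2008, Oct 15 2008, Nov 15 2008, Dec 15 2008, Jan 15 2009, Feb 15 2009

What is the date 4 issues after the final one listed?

Jun 15 2009

Gaps: 31, 30, 31, 30, 31, 31 days — not constant. Every event is on the 15th of the month.
Pattern: the 15th of each month.
March 2009: Mar 15 2009.
Next: April 2009 → Apr 15 2009.
May 2009: May 15 2009.
Next: June 2009 → Jun 15 2009.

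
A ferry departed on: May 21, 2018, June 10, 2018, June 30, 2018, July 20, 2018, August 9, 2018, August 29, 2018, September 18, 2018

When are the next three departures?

October 8, 2018; October 28, 2018; November 17, 2018

Every event comes 20 days after the last (20, 20, 20, 20, 20, 20).
September 18, 2018 + 20 days = October 8, 2018.
October 8, 2018 + 20 days = October 28, 2018.
October 28, 2018 + 20 days = November 17, 2018.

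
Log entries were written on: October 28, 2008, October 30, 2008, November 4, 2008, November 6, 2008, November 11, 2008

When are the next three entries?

Every event lands on a Tuesday or Thursday (gaps cycle 2, 5, 2, 5).
So the schedule is: every Tuesday and Thursday.
The following Thursday is November 13, 2008.
The following Tuesday is November 18, 2008.
Next Thursday: November 20, 2008.

November 13, 2008; November 18, 2008; November 20, 2008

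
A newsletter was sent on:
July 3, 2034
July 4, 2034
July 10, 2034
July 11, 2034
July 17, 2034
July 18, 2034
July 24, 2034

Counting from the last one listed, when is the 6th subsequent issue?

August 14, 2034

Gaps: 1, 6, 1, 6, 1, 6 days — not constant, but cyclic with period 2.
The events fall on every Monday and Tuesday.
Next Tuesday: July 25, 2034.
Next Monday: July 31, 2034.
The following Tuesday is August 1, 2034.
Next Monday: August 7, 2034.
The following Tuesday is August 8, 2034.
Next Monday: August 14, 2034.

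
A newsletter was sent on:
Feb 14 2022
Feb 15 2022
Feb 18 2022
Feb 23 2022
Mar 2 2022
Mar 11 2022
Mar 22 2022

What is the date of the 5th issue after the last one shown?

Gaps: 1, 3, 5, 7, 9, 11 days — each gap is 2 larger than the previous one.
Next gap: 13 days. Mar 22 2022 + 13 days = Apr 4 2022.
Next gap: 15 days. Apr 4 2022 + 15 days = Apr 19 2022.
Next gap: 17 days. Apr 19 2022 + 17 days = May 6 2022.
Next gap: 19 days. May 6 2022 + 19 days = May 25 2022.
Next gap: 21 days. May 25 2022 + 21 days = Jun 15 2022.

Jun 15 2022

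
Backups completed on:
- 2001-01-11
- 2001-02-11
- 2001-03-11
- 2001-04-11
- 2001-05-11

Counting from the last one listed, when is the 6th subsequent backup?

Each date is the 11th; the gaps (31, 28, 31, 30) track the month lengths.
The rule is the 11th of each month.
Next: June 2001 → 2001-06-11.
Next: July 2001 → 2001-07-11.
August 2001: 2001-08-11.
September 2001: 2001-09-11.
October 2001: 2001-10-11.
Next: November 2001 → 2001-11-11.

2001-11-11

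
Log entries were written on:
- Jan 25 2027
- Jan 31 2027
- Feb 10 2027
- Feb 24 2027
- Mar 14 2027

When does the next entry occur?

The spacing grows by 4 each time: 6, 10, 14, 18 days.
Next gap: 22 days. Mar 14 2027 + 22 days = Apr 5 2027.

Apr 5 2027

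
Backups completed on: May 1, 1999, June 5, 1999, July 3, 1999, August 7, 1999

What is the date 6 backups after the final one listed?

February 5, 2000

These are Saturdays at 28- or 35-day spacing (35, 28, 35).
The pattern: 1st Saturday of the month.
September 1999 — 1st Saturday is September 4, 1999.
October 1999 — 1st Saturday is October 2, 1999.
1st Saturday of November 1999: November 6, 1999.
December 1999 — 1st Saturday is December 4, 1999.
1st Saturday of January 2000: January 1, 2000.
February 2000 — 1st Saturday is February 5, 2000.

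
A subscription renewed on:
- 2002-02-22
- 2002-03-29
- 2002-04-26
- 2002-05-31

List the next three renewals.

These are Fridays with 35, 28, 35-day gaps.
Each is the final Friday of its month — 2002-03-29 is past the 28th, so '4th Friday' doesn't fit.
June 2002 ends with Friday 2002-06-28.
July 2002 ends with Friday 2002-07-26.
August 2002 ends with Friday 2002-08-30.

2002-06-28, 2002-07-26, 2002-08-30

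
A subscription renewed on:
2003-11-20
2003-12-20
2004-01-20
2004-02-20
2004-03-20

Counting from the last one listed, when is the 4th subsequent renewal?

2004-07-20

Gaps: 30, 31, 31, 29 days — not constant. Every event is on the 20th of the month.
Pattern: the 20th of each month.
April 2004: 2004-04-20.
Next: May 2004 → 2004-05-20.
Next: June 2004 → 2004-06-20.
Next: July 2004 → 2004-07-20.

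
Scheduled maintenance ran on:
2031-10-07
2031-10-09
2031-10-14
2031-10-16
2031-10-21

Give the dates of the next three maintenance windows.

2031-10-23, 2031-10-28, 2031-10-30

Every event lands on a Tuesday or Thursday (gaps cycle 2, 5, 2, 5).
So the schedule is: every Tuesday and Thursday.
The following Thursday is 2031-10-23.
Next Tuesday: 2031-10-28.
Next Thursday: 2031-10-30.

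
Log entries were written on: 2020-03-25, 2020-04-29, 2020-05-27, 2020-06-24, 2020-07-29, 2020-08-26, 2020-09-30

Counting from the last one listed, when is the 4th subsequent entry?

These are Wednesdays with 35, 28, 28, 35, 28, 35-day gaps.
Each is the final Wednesday of its month — 2020-04-29 is past the 28th, so '4th Wednesday' doesn't fit.
October 2020 ends with Wednesday 2020-10-28.
November 2020 ends with Wednesday 2020-11-25.
December 2020 ends with Wednesday 2020-12-30.
January 2021 ends with Wednesday 2021-01-27.

2021-01-27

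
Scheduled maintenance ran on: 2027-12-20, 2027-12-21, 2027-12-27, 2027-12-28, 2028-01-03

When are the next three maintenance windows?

Every event lands on a Monday or Tuesday (gaps cycle 1, 6, 1, 6).
So the schedule is: every Monday and Tuesday.
The following Tuesday is 2028-01-04.
Next Monday: 2028-01-10.
Next Tuesday: 2028-01-11.

2028-01-04, 2028-01-10, 2028-01-11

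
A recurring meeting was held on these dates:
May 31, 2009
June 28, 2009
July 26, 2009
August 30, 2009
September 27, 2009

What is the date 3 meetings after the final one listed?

December 27, 2009

All Sundays; the gaps (28, 28, 35, 28) vary with month length.
This is the last Sunday of each month.
October 2009 ends with Sunday October 25, 2009.
November 2009 ends with Sunday November 29, 2009.
Last Sunday of December 2009: December 27, 2009.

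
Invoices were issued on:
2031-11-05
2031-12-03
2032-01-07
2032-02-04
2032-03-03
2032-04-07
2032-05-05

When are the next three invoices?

All dates are Wednesdays, 28, 35, 28, 28, 35, 28 days apart.
Specifically, the 1st Wednesday of each month.
1st Wednesday of June 2032: 2032-06-02.
1st Wednesday of July 2032: 2032-07-07.
August 2032 — 1st Wednesday is 2032-08-04.

2032-06-02, 2032-07-07, 2032-08-04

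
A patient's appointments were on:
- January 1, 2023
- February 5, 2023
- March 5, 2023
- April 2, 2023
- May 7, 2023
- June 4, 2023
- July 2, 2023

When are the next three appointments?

Gaps: 35, 28, 28, 35, 28, 28 days — a mix of 28 and 35. Every date is a Sunday.
Each is the 1st Sunday of its month.
August 2023 — 1st Sunday is August 6, 2023.
1st Sunday of September 2023: September 3, 2023.
1st Sunday of October 2023: October 1, 2023.

August 6, 2023; September 3, 2023; October 1, 2023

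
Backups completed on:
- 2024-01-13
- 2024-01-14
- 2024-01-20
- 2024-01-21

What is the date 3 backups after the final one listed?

2024-02-03

Gaps: 1, 6, 1 days — not constant, but cyclic with period 2.
The events fall on every Saturday and Sunday.
The following Saturday is 2024-01-27.
The following Sunday is 2024-01-28.
The following Saturday is 2024-02-03.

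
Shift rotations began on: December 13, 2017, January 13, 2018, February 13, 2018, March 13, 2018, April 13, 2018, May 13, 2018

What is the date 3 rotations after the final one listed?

August 13, 2018

Each date is the 13th; the gaps (31, 31, 28, 31, 30) track the month lengths.
The rule is the 13th of each month.
Next: June 2018 → June 13, 2018.
July 2018: July 13, 2018.
Next: August 2018 → August 13, 2018.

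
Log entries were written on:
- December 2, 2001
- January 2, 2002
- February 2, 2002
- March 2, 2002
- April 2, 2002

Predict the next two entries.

The day-of-month is always 2 (31, 31, 28, 31 days between events).
So this recurs on the 2nd of each month.
May 2002: May 2, 2002.
June 2002: June 2, 2002.

May 2, 2002; June 2, 2002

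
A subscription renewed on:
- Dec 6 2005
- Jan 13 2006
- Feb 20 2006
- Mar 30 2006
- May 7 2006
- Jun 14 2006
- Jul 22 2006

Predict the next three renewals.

Gaps between consecutive events: 38, 38, 38, 38, 38, 38 days — a constant 38-day interval.
Jul 22 2006 + 38 days = Aug 29 2006.
Aug 29 2006 + 38 days = Oct 6 2006.
Oct 6 2006 + 38 days = Nov 13 2006.

Aug 29 2006, Oct 6 2006, Nov 13 2006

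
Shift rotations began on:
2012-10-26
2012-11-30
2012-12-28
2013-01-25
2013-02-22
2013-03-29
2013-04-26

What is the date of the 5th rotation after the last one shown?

All Fridays; the gaps (35, 28, 28, 28, 35, 28) vary with month length.
This is the last Friday of each month.
May 2013 ends with Friday 2013-05-31.
Last Friday of June 2013: 2013-06-28.
July 2013 ends with Friday 2013-07-26.
August 2013 ends with Friday 2013-08-30.
Last Friday of September 2013: 2013-09-27.

2013-09-27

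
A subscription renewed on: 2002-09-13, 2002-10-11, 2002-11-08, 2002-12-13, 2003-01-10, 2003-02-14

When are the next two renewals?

2003-03-14, 2003-04-11

These are Fridays at 28- or 35-day spacing (28, 28, 35, 28, 35).
The pattern: 2nd Friday of the month.
March 2003 — 2nd Friday is 2003-03-14.
April 2003 — 2nd Friday is 2003-04-11.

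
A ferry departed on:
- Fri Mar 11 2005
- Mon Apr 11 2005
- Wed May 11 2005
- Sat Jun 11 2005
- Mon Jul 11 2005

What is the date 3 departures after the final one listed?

Tue Oct 11 2005

Each date is the 11th; the gaps (31, 30, 31, 30) track the month lengths.
The rule is the 11th of each month.
Next: August 2005 → Thu Aug 11 2005.
Next: September 2005 → Sun Sep 11 2005.
Next: October 2005 → Tue Oct 11 2005.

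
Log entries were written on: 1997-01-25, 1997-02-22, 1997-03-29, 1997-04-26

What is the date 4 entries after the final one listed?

1997-08-30

These are Saturdays with 28, 35, 28-day gaps.
Each is the final Saturday of its month — 1997-03-29 is past the 28th, so '4th Saturday' doesn't fit.
Last Saturday of May 1997: 1997-05-31.
Last Saturday of June 1997: 1997-06-28.
July 1997 ends with Saturday 1997-07-26.
Last Saturday of August 1997: 1997-08-30.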